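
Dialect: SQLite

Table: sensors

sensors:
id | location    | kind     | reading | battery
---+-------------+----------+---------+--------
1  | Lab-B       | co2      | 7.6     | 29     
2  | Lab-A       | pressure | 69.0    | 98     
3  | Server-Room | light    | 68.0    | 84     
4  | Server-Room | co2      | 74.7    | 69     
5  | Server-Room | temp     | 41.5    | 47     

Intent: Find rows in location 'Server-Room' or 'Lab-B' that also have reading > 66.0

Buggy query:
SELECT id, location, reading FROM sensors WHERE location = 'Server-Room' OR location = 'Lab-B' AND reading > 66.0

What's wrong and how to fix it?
Bug: AND binds tighter than OR, so this parses as location = 'Server-Room' OR (location = 'Lab-B' AND reading > 66.0)

Fix: Group the OR with parentheses (or use IN), then AND the threshold

Corrected query:
SELECT id, location, reading FROM sensors WHERE (location = 'Server-Room' OR location = 'Lab-B') AND reading > 66.0

Result:
id | location    | reading
---+-------------+--------
3  | Server-Room | 68     
4  | Server-Room | 74.7   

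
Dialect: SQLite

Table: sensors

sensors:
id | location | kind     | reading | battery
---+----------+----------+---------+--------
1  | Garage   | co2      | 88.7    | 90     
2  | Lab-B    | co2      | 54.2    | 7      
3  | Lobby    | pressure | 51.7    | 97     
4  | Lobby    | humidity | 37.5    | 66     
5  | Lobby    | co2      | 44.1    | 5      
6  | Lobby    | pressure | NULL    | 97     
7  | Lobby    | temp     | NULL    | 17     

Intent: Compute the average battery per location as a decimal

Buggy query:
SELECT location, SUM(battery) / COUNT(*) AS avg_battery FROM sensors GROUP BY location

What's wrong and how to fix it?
Bug: Both operands are integers, so '/' performs integer division and truncates

Fix: Multiply by 1.0 (or CAST to REAL) to force floating-point division

Corrected query:
SELECT location, SUM(battery) * 1.0 / COUNT(*) AS avg_battery FROM sensors GROUP BY location

Result:
location | avg_battery
---------+------------
Garage   | 90         
Lab-B    | 7          
Lobby    | 56.4       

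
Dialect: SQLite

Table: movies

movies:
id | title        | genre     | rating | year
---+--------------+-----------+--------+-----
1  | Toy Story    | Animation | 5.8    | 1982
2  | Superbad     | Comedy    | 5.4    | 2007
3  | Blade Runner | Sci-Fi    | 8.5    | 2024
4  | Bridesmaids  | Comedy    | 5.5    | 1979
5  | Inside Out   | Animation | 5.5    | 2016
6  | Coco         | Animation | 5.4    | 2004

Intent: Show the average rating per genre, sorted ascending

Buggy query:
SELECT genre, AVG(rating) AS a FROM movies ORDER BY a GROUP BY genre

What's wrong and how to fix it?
Bug: GROUP BY must precede ORDER BY

Fix: Move ORDER BY to the end, after GROUP BY

Corrected query:
SELECT genre, AVG(rating) AS a FROM movies GROUP BY genre ORDER BY a

Result:
genre     | a       
----------+---------
Comedy    | 5.45    
Animation | 5.566667
Sci-Fi    | 8.5     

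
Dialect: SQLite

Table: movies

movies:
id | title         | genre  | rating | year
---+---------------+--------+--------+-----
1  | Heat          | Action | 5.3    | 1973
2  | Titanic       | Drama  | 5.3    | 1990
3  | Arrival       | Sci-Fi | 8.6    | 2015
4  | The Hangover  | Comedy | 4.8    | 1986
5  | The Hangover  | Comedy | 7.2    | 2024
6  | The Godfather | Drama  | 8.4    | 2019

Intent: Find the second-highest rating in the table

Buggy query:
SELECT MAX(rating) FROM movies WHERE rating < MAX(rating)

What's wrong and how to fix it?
Bug: MAX(rating) on the right of the comparison is an aggregate-in-WHERE error

Fix: Put the inner MAX in a scalar subquery

Corrected query:
SELECT MAX(rating) FROM movies WHERE rating < (SELECT MAX(rating) FROM movies)

Result:
MAX(rating)
-----------
8.4        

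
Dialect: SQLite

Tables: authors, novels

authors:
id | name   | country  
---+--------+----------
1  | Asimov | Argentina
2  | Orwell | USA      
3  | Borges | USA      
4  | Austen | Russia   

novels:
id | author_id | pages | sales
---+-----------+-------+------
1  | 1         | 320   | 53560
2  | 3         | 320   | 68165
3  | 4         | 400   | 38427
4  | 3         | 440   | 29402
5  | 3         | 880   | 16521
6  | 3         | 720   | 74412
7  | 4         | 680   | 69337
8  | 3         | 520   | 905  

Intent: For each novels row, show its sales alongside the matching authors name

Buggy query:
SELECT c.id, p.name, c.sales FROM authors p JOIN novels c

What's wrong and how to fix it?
Bug: JOIN with no ON clause produces a cartesian product; every novels row pairs with every authors row

Fix: Specify the join condition linking the foreign key to the parent id

Corrected query:
SELECT c.id, p.name, c.sales FROM authors p JOIN novels c ON c.author_id = p.id

Result:
id | name   | sales
---+--------+------
1  | Asimov | 53560
2  | Borges | 68165
3  | Austen | 38427
4  | Borges | 29402
5  | Borges | 16521
6  | Borges | 74412
7  | Austen | 69337
8  | Borges | 905  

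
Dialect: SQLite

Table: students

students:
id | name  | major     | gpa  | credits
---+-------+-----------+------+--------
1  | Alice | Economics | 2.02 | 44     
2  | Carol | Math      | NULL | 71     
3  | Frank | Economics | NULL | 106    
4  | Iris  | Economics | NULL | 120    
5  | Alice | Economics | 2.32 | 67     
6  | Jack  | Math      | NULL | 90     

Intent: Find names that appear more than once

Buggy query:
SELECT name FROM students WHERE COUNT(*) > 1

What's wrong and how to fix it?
Bug: WHERE can't reference COUNT(*); aggregates are computed after WHERE

Fix: GROUP BY name, then filter groups with HAVING COUNT(*) > 1

Corrected query:
SELECT name FROM students GROUP BY name HAVING COUNT(*) > 1

Result:
name 
-----
Alice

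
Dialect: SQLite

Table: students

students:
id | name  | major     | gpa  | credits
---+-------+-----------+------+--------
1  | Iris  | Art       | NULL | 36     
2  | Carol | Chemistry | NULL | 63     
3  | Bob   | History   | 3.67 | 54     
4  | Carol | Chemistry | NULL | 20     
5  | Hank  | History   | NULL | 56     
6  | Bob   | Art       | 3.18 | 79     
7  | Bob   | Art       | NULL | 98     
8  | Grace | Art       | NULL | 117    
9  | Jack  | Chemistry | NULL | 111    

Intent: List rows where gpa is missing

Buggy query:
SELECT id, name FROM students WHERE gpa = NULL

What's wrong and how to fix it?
Bug: '= NULL' is always unknown in SQL three-valued logic, so no rows match

Fix: Replace '= NULL' with 'IS NULL'

Corrected query:
SELECT id, name FROM students WHERE gpa IS NULL

Result:
id | name 
---+------
1  | Iris 
2  | Carol
4  | Carol
5  | Hank 
7  | Bob  
8  | Grace
9  | Jack 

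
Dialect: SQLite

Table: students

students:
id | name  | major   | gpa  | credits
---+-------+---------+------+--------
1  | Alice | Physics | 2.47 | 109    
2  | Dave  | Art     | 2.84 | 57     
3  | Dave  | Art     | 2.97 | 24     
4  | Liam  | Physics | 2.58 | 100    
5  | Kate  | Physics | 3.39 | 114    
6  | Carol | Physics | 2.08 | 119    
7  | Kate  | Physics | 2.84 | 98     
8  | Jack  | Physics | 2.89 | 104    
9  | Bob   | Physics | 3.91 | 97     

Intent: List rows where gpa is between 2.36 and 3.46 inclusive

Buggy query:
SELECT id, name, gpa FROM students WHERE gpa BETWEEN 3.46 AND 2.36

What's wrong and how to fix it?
Bug: BETWEEN expects the lower bound first; with 3.46 AND 2.36 the range is empty

Fix: Swap the bounds so the smaller value comes first

Corrected query:
SELECT id, name, gpa FROM students WHERE gpa BETWEEN 2.36 AND 3.46

Result:
id | name  | gpa 
---+-------+-----
1  | Alice | 2.47
2  | Dave  | 2.84
3  | Dave  | 2.97
4  | Liam  | 2.58
5  | Kate  | 3.39
7  | Kate  | 2.84
8  | Jack  | 2.89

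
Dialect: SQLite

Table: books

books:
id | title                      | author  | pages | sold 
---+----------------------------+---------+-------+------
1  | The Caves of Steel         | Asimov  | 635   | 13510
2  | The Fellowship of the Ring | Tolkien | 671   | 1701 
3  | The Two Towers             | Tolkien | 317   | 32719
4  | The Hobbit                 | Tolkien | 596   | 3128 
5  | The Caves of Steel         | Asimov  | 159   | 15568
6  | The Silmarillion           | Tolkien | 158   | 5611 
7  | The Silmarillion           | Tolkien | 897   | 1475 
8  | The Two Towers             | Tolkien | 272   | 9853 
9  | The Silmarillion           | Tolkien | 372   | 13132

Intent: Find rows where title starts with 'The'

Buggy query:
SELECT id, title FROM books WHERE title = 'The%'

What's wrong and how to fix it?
Bug: '=' compares the literal string including the % character; pattern matching needs LIKE

Fix: Use LIKE for wildcard pattern matching

Corrected query:
SELECT id, title FROM books WHERE title LIKE 'The%'

Result:
id | title                     
---+---------------------------
1  | The Caves of Steel        
2  | The Fellowship of the Ring
3  | The Two Towers            
4  | The Hobbit                
5  | The Caves of Steel        
6  | The Silmarillion          
7  | The Silmarillion          
8  | The Two Towers            
9  | The Silmarillion          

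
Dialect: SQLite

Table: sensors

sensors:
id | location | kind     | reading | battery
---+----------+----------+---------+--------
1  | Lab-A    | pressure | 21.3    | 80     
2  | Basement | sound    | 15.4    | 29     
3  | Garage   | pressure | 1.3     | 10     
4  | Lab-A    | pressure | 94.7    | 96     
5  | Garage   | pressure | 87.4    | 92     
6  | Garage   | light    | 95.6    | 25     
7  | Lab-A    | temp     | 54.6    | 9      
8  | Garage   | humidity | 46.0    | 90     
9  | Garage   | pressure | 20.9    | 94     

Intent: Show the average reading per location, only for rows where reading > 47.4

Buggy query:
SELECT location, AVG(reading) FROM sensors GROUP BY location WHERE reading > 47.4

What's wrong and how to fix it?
Bug: WHERE cannot follow GROUP BY

Fix: Place WHERE between FROM and GROUP BY

Corrected query:
SELECT location, AVG(reading) FROM sensors WHERE reading > 47.4 GROUP BY location

Result:
location | AVG(reading)
---------+-------------
Garage   | 91.5        
Lab-A    | 74.65       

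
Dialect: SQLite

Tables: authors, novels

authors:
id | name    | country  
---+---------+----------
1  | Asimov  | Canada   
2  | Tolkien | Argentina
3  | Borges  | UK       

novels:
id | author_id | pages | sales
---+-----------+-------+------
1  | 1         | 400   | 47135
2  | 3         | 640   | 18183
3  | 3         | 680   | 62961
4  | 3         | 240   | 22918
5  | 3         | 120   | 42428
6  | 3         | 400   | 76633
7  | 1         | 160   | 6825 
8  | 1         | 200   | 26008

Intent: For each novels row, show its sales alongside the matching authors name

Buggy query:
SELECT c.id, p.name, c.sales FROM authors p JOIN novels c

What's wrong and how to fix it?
Bug: JOIN with no ON clause produces a cartesian product; every novels row pairs with every authors row

Fix: Add ON c.author_id = p.id to the JOIN

Corrected query:
SELECT c.id, p.name, c.sales FROM authors p JOIN novels c ON c.author_id = p.id

Result:
id | name   | sales
---+--------+------
1  | Asimov | 47135
2  | Borges | 18183
3  | Borges | 62961
4  | Borges | 22918
5  | Borges | 42428
6  | Borges | 76633
7  | Asimov | 6825 
8  | Asimov | 26008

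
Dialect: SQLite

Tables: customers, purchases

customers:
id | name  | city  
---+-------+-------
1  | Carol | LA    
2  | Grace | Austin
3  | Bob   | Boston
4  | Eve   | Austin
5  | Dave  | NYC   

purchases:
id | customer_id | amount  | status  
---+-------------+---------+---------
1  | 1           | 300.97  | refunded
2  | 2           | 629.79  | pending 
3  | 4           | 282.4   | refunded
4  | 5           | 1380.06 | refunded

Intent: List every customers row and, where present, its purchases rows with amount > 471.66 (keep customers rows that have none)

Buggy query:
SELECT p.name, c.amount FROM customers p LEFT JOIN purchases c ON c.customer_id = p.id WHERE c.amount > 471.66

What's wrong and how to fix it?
Bug: A WHERE condition on the right-hand table after LEFT JOIN drops unmatched parents

Fix: Move the right-table condition into the ON clause so unmatched parents are kept

Corrected query:
SELECT p.name, c.amount FROM customers p LEFT JOIN purchases c ON c.customer_id = p.id AND c.amount > 471.66

Result:
name  | amount 
------+--------
Carol | NULL   
Grace | 629.79 
Bob   | NULL   
Eve   | NULL   
Dave  | 1380.06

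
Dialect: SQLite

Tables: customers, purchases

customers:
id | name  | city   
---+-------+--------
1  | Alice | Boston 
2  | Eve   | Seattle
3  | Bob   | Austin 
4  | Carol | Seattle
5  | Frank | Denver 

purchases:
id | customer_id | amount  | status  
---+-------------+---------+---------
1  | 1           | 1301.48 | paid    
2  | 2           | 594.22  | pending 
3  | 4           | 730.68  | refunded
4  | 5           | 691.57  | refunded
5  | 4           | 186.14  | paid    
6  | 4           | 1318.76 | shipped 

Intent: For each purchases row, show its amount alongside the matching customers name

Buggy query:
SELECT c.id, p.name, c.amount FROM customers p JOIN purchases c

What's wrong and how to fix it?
Bug: JOIN with no ON clause produces a cartesian product; every purchases row pairs with every customers row

Fix: Add ON c.customer_id = p.id to the JOIN

Corrected query:
SELECT c.id, p.name, c.amount FROM customers p JOIN purchases c ON c.customer_id = p.id

Result:
id | name  | amount 
---+-------+--------
1  | Alice | 1301.48
2  | Eve   | 594.22 
3  | Carol | 730.68 
4  | Frank | 691.57 
5  | Carol | 186.14 
6  | Carol | 1318.76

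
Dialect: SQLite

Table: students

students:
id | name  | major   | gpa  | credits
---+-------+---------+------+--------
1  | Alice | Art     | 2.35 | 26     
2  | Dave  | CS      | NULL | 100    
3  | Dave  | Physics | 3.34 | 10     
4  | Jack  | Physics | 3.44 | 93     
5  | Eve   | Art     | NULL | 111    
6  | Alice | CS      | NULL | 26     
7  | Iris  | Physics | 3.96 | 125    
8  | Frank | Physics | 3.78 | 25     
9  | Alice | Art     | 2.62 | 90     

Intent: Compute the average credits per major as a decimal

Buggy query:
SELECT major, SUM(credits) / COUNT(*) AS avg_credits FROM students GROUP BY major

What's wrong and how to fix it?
Bug: Both operands are integers, so '/' performs integer division and truncates

Fix: Multiply by 1.0 (or CAST to REAL) to force floating-point division

Corrected query:
SELECT major, SUM(credits) * 1.0 / COUNT(*) AS avg_credits FROM students GROUP BY major

Result:
major   | avg_credits
--------+------------
Art     | 75.666667  
CS      | 63         
Physics | 63.25      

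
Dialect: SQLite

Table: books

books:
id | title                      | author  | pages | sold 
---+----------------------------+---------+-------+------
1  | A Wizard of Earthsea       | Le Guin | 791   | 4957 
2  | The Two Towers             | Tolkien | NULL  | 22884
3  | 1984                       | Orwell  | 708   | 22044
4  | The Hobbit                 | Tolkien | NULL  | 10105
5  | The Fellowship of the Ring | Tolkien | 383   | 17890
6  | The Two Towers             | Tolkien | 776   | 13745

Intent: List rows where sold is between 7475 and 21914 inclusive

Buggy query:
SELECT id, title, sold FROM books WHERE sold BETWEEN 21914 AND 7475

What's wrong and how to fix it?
Bug: The bounds are reversed; BETWEEN a AND b requires a <= b to match anything

Fix: Write BETWEEN 7475 AND 21914

Corrected query:
SELECT id, title, sold FROM books WHERE sold BETWEEN 7475 AND 21914

Result:
id | title                      | sold 
---+----------------------------+------
4  | The Hobbit                 | 10105
5  | The Fellowship of the Ring | 17890
6  | The Two Towers             | 13745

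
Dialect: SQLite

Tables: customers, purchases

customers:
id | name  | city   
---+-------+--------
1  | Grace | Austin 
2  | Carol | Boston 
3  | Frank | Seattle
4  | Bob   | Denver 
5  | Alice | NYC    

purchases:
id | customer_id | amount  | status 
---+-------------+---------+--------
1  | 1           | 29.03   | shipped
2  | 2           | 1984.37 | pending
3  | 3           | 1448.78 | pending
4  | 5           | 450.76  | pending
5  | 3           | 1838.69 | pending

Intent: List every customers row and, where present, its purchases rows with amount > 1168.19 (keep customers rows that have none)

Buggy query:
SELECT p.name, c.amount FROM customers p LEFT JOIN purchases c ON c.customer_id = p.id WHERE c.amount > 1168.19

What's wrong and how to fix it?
Bug: A WHERE condition on the right-hand table after LEFT JOIN drops unmatched parents

Fix: Move the right-table condition into the ON clause so unmatched parents are kept

Corrected query:
SELECT p.name, c.amount FROM customers p LEFT JOIN purchases c ON c.customer_id = p.id AND c.amount > 1168.19

Result:
name  | amount 
------+--------
Grace | NULL   
Carol | 1984.37
Frank | 1448.78
Frank | 1838.69
Bob   | NULL   
Alice | NULL   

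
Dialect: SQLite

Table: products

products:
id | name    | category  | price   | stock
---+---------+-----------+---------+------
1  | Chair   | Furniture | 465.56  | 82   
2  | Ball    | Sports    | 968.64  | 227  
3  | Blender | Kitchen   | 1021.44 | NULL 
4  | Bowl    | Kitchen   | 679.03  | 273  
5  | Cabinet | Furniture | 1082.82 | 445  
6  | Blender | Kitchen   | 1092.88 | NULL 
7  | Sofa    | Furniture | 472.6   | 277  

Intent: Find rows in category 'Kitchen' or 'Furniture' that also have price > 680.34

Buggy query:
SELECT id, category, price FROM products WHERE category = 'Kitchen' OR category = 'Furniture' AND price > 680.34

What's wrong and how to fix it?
Bug: AND binds tighter than OR, so this parses as category = 'Kitchen' OR (category = 'Furniture' AND price > 680.34)

Fix: Group the OR with parentheses (or use IN), then AND the threshold

Corrected query:
SELECT id, category, price FROM products WHERE (category = 'Kitchen' OR category = 'Furniture') AND price > 680.34

Result:
id | category  | price  
---+-----------+--------
3  | Kitchen   | 1021.44
5  | Furniture | 1082.82
6  | Kitchen   | 1092.88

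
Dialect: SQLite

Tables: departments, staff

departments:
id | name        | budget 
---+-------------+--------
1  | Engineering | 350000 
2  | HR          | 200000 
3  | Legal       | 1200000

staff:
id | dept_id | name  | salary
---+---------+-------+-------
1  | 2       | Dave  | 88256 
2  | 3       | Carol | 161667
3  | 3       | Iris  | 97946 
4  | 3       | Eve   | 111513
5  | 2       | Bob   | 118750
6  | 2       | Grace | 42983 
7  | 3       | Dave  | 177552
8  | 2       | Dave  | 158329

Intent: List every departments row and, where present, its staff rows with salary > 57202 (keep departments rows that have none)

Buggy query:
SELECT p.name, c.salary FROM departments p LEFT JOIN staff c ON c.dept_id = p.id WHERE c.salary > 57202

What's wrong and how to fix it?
Bug: A WHERE condition on the right-hand table after LEFT JOIN drops unmatched parents

Fix: Move the right-table condition into the ON clause so unmatched parents are kept

Corrected query:
SELECT p.name, c.salary FROM departments p LEFT JOIN staff c ON c.dept_id = p.id AND c.salary > 57202

Result:
name        | salary
------------+-------
Engineering | NULL  
HR          | 88256 
HR          | 118750
HR          | 158329
Legal       | 97946 
Legal       | 111513
Legal       | 161667
Legal       | 177552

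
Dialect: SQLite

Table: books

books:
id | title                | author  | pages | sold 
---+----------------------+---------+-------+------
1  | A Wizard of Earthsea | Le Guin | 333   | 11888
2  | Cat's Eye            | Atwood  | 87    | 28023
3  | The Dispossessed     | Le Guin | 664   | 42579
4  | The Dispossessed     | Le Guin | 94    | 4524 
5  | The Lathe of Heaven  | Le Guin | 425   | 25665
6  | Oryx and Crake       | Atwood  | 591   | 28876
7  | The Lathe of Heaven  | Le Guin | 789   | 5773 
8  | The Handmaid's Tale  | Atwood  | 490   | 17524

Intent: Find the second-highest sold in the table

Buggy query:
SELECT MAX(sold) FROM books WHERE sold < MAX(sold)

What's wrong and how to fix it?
Bug: The inner MAX is an aggregate inside WHERE, which is not allowed

Fix: Put the inner MAX in a scalar subquery

Corrected query:
SELECT MAX(sold) FROM books WHERE sold < (SELECT MAX(sold) FROM books)

Result:
MAX(sold)
---------
28876    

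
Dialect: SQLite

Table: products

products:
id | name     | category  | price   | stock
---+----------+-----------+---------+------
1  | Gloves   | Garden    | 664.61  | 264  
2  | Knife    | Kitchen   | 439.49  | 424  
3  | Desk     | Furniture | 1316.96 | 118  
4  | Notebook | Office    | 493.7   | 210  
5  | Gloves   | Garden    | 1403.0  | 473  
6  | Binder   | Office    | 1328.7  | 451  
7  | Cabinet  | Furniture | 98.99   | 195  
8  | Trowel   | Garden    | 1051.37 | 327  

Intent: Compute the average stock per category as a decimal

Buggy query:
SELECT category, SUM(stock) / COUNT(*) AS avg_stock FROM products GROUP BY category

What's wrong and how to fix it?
Bug: SUM(stock) and COUNT(*) are both integers; the division truncates the fractional part

Fix: Cast one side to REAL so the division keeps the fractional part

Corrected query:
SELECT category, SUM(stock) * 1.0 / COUNT(*) AS avg_stock FROM products GROUP BY category

Result:
category  | avg_stock 
----------+-----------
Furniture | 156.5     
Garden    | 354.666667
Kitchen   | 424       
Office    | 330.5     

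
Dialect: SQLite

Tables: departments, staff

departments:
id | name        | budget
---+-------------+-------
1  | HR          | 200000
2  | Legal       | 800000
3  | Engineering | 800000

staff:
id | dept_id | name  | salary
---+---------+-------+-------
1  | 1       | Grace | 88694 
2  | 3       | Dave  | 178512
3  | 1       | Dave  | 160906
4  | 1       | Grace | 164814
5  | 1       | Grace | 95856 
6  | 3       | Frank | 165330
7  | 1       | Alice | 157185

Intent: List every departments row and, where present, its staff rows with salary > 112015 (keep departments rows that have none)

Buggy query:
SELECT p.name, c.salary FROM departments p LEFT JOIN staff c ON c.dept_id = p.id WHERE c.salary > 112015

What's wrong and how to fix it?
Bug: Filtering c.salary in WHERE discards the NULL rows produced by LEFT JOIN, turning it into an inner join

Fix: Move the right-table condition into the ON clause so unmatched parents are kept

Corrected query:
SELECT p.name, c.salary FROM departments p LEFT JOIN staff c ON c.dept_id = p.id AND c.salary > 112015

Result:
name        | salary
------------+-------
HR          | 157185
HR          | 160906
HR          | 164814
Legal       | NULL  
Engineering | 165330
Engineering | 178512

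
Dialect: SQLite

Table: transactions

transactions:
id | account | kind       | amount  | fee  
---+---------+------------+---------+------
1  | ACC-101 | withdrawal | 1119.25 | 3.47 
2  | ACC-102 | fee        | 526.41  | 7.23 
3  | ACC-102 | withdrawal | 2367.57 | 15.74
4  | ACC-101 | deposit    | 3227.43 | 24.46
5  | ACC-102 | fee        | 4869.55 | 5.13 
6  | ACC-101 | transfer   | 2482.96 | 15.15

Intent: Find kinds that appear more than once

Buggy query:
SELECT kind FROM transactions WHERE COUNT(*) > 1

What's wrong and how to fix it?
Bug: COUNT(*) is an aggregate and cannot be used in WHERE

Fix: GROUP BY kind, then filter groups with HAVING COUNT(*) > 1

Corrected query:
SELECT kind FROM transactions GROUP BY kind HAVING COUNT(*) > 1

Result:
kind      
----------
fee       
withdrawal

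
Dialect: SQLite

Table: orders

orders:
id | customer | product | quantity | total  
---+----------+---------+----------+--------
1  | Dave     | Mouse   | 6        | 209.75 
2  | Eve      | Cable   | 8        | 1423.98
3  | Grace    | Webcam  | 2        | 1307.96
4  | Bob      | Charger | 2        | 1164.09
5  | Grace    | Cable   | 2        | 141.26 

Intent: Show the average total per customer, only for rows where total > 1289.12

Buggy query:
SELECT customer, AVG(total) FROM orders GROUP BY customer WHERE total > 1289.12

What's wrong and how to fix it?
Bug: WHERE cannot follow GROUP BY

Fix: Move the WHERE clause before GROUP BY

Corrected query:
SELECT customer, AVG(total) FROM orders WHERE total > 1289.12 GROUP BY customer

Result:
customer | AVG(total)
---------+-----------
Eve      | 1423.98   
Grace    | 1307.96   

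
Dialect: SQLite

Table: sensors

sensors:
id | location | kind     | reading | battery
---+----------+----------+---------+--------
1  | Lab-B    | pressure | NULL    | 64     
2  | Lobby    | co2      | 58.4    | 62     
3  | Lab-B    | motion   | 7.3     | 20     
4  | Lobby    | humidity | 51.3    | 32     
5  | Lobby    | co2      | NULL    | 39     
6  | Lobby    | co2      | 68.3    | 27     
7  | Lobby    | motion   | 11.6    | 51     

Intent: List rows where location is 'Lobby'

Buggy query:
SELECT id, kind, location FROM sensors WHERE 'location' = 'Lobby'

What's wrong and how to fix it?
Bug: 'location' in single quotes is a string literal, not the column; the comparison is literal-vs-literal and never true

Fix: Reference the column as location without single quotes

Corrected query:
SELECT id, kind, location FROM sensors WHERE location = 'Lobby'

Result:
id | kind     | location
---+----------+---------
2  | co2      | Lobby   
4  | humidity | Lobby   
5  | co2      | Lobby   
6  | co2      | Lobby   
7  | motion   | Lobby   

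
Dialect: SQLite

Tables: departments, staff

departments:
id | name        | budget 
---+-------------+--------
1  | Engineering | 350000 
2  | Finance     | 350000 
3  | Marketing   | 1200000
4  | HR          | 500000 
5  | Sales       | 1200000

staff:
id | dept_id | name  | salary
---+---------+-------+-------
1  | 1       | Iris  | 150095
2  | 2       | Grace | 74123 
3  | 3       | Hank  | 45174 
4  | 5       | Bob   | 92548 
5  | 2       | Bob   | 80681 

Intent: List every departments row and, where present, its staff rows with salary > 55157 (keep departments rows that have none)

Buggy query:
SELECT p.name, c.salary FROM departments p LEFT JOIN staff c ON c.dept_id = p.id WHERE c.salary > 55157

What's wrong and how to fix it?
Bug: Filtering c.salary in WHERE discards the NULL rows produced by LEFT JOIN, turning it into an inner join

Fix: Put 'c.salary > 55157' in the JOIN's ON clause instead of WHERE

Corrected query:
SELECT p.name, c.salary FROM departments p LEFT JOIN staff c ON c.dept_id = p.id AND c.salary > 55157

Result:
name        | salary
------------+-------
Engineering | 150095
Finance     | 74123 
Finance     | 80681 
Marketing   | NULL  
HR          | NULL  
Sales       | 92548 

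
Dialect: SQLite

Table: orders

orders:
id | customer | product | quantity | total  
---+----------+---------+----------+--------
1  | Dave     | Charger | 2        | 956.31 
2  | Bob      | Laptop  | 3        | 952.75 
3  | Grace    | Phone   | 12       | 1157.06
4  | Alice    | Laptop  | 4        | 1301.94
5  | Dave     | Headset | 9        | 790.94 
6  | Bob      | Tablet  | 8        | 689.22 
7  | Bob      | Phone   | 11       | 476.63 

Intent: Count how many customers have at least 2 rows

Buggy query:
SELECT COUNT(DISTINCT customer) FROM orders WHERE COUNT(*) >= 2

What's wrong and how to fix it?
Bug: WHERE filters individual rows, not groups, so a group-level COUNT is invalid there

Fix: Use a subquery that GROUPs and filters with HAVING, then count its rows

Corrected query:
SELECT COUNT(*) FROM (SELECT customer FROM orders GROUP BY customer HAVING COUNT(*) >= 2)

Result:
COUNT(*)
--------
2       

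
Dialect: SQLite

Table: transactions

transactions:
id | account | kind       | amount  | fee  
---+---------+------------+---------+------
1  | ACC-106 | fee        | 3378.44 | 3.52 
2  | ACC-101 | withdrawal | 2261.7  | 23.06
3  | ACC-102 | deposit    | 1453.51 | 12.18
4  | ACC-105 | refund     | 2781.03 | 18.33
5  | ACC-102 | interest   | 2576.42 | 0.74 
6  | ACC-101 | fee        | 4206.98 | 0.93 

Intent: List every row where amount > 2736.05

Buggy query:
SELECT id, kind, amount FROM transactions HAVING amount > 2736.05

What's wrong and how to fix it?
Bug: HAVING filters the output of aggregation, but this query has no GROUP BY and no aggregate functions, so SQLite rejects it (HAVING clause on a non-aggregate query); the condition here is per row

Fix: Replace HAVING with WHERE since the condition applies to individual rows

Corrected query:
SELECT id, kind, amount FROM transactions WHERE amount > 2736.05

Result:
id | kind   | amount 
---+--------+--------
1  | fee    | 3378.44
4  | refund | 2781.03
6  | fee    | 4206.98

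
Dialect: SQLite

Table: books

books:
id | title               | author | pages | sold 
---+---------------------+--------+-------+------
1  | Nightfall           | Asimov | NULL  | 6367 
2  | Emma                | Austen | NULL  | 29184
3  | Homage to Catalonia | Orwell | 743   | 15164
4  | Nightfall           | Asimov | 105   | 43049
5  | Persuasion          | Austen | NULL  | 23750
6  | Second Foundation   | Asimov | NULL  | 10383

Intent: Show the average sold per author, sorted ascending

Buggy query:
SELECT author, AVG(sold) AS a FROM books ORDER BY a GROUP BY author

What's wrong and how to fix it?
Bug: ORDER BY appears before GROUP BY; SQL clause order requires GROUP BY first

Fix: Move ORDER BY to the end, after GROUP BY

Corrected query:
SELECT author, AVG(sold) AS a FROM books GROUP BY author ORDER BY a

Result:
author | a    
-------+------
Orwell | 15164
Asimov | 19933
Austen | 26467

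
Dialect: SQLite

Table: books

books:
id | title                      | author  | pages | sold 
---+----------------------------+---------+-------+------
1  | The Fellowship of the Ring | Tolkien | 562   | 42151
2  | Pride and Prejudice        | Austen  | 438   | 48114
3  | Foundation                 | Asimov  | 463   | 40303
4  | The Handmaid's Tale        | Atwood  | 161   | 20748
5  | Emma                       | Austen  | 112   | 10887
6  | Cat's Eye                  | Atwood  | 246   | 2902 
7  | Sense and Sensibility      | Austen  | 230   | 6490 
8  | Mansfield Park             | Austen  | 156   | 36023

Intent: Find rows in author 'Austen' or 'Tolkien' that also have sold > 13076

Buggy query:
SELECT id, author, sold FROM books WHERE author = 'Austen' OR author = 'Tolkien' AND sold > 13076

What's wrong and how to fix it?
Bug: Without parentheses, AND is evaluated before OR, so the sold filter only applies to the 'Tolkien' branch

Fix: Add parentheses around the OR so the AND applies to both alternatives

Corrected query:
SELECT id, author, sold FROM books WHERE (author = 'Austen' OR author = 'Tolkien') AND sold > 13076

Result:
id | author  | sold 
---+---------+------
1  | Tolkien | 42151
2  | Austen  | 48114
8  | Austen  | 36023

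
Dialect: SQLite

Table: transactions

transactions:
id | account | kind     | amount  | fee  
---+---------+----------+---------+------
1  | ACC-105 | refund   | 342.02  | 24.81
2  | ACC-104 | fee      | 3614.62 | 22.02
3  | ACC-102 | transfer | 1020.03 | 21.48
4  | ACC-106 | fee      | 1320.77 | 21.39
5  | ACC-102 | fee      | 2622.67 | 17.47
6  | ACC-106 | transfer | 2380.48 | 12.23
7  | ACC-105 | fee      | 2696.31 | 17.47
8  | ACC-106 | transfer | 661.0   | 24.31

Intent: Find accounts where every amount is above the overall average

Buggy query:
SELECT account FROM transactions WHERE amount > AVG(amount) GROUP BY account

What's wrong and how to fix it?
Bug: WHERE evaluates per row before aggregation, so AVG() is unavailable

Fix: Use a subquery for AVG and a HAVING MIN(...) filter so the condition holds for every row in the group

Corrected query:
SELECT account FROM transactions GROUP BY account HAVING MIN(amount) > (SELECT AVG(amount) FROM transactions)

Result:
account
-------
ACC-104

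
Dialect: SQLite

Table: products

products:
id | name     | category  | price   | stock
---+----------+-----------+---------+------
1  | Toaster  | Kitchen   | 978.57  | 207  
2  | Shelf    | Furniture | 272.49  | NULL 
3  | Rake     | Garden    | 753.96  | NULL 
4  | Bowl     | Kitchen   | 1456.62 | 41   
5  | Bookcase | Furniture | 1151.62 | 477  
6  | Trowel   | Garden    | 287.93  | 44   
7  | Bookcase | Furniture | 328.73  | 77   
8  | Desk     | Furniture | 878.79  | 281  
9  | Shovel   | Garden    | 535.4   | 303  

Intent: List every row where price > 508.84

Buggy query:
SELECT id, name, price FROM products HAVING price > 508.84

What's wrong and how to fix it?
Bug: This is a non-aggregate query (no GROUP BY, no aggregates), so in SQLite the HAVING clause is invalid here; a row-level condition belongs in WHERE

Fix: Replace HAVING with WHERE since the condition applies to individual rows

Corrected query:
SELECT id, name, price FROM products WHERE price > 508.84

Result:
id | name     | price  
---+----------+--------
1  | Toaster  | 978.57 
3  | Rake     | 753.96 
4  | Bowl     | 1456.62
5  | Bookcase | 1151.62
8  | Desk     | 878.79 
9  | Shovel   | 535.4  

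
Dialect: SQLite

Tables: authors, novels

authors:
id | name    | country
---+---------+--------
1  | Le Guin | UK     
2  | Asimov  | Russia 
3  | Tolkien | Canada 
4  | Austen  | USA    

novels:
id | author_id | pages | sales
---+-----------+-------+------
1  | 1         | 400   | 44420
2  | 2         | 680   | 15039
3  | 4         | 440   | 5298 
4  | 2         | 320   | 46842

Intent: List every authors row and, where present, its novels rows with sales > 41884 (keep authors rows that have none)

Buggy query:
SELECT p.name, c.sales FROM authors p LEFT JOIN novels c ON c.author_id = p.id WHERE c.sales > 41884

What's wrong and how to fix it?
Bug: Filtering c.sales in WHERE discards the NULL rows produced by LEFT JOIN, turning it into an inner join

Fix: Put 'c.sales > 41884' in the JOIN's ON clause instead of WHERE

Corrected query:
SELECT p.name, c.sales FROM authors p LEFT JOIN novels c ON c.author_id = p.id AND c.sales > 41884

Result:
name    | sales
--------+------
Le Guin | 44420
Asimov  | 46842
Tolkien | NULL 
Austen  | NULL 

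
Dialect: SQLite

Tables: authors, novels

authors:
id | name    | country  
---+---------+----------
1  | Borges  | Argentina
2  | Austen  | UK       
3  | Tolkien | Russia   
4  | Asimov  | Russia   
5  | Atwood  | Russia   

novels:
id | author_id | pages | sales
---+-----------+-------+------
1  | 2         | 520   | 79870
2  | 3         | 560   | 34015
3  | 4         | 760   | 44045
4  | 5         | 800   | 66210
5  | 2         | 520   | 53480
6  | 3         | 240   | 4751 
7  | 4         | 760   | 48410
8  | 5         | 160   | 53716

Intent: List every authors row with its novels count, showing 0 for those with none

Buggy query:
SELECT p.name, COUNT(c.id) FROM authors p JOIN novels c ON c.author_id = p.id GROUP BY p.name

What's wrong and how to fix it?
Bug: INNER JOIN drops authors rows that have no matching novels rows

Fix: Use LEFT JOIN so parents without children still appear (COUNT(c.id) gives 0)

Corrected query:
SELECT p.name, COUNT(c.id) FROM authors p LEFT JOIN novels c ON c.author_id = p.id GROUP BY p.name

Result:
name    | COUNT(c.id)
--------+------------
Asimov  | 2          
Atwood  | 2          
Austen  | 2          
Borges  | 0          
Tolkien | 2          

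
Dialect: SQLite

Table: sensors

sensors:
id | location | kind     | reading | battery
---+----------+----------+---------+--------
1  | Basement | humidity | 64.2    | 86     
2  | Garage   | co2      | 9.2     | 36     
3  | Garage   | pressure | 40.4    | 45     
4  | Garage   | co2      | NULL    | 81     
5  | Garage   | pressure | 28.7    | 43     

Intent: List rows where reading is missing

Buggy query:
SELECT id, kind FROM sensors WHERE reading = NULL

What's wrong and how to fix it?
Bug: '= NULL' is always unknown in SQL three-valued logic, so no rows match

Fix: Use IS NULL to test for NULL

Corrected query:
SELECT id, kind FROM sensors WHERE reading IS NULL

Result:
id | kind
---+-----
4  | co2 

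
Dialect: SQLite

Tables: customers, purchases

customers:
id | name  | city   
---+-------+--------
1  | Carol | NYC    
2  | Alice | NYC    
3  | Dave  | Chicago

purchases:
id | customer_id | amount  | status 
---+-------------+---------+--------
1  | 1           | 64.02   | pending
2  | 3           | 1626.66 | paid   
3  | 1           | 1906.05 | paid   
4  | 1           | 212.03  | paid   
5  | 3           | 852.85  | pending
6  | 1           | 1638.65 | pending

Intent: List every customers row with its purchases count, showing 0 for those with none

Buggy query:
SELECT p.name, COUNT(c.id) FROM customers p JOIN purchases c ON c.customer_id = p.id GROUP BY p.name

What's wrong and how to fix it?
Bug: An inner join excludes parents with zero children

Fix: Switch to LEFT JOIN to retain unmatched parent rows

Corrected query:
SELECT p.name, COUNT(c.id) FROM customers p LEFT JOIN purchases c ON c.customer_id = p.id GROUP BY p.name

Result:
name  | COUNT(c.id)
------+------------
Alice | 0          
Carol | 4          
Dave  | 2          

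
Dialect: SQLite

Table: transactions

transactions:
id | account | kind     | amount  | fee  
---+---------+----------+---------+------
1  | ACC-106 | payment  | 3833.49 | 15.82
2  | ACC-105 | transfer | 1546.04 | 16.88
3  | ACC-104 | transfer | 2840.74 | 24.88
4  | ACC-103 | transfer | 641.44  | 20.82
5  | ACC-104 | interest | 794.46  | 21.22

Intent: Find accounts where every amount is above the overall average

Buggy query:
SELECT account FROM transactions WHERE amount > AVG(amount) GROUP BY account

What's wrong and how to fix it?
Bug: WHERE evaluates per row before aggregation, so AVG() is unavailable

Fix: Compute the overall average in a scalar subquery and compare each group's MIN against it in HAVING

Corrected query:
SELECT account FROM transactions GROUP BY account HAVING MIN(amount) > (SELECT AVG(amount) FROM transactions)

Result:
account
-------
ACC-106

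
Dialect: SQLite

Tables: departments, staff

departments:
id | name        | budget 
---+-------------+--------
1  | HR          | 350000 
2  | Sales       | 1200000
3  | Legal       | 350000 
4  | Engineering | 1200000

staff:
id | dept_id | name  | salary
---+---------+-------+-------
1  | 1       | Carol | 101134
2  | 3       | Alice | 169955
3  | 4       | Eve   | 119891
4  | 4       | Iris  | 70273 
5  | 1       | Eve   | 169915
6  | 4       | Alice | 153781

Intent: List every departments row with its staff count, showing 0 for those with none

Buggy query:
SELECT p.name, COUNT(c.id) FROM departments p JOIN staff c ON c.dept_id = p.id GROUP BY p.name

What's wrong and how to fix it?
Bug: INNER JOIN drops departments rows that have no matching staff rows

Fix: Use LEFT JOIN so parents without children still appear (COUNT(c.id) gives 0)

Corrected query:
SELECT p.name, COUNT(c.id) FROM departments p LEFT JOIN staff c ON c.dept_id = p.id GROUP BY p.name

Result:
name        | COUNT(c.id)
------------+------------
Engineering | 3          
HR          | 2          
Legal       | 1          
Sales       | 0          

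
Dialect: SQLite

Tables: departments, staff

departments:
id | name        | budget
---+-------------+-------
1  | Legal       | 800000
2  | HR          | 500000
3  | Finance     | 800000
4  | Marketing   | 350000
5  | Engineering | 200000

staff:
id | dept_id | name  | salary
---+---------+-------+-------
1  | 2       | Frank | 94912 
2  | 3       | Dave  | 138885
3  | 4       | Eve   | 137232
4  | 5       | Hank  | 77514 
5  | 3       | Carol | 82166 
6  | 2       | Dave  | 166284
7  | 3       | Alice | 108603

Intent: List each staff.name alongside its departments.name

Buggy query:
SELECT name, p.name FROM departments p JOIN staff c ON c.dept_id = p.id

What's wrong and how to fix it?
Bug: Both tables have a 'name' column; the unqualified reference is ambiguous

Fix: Prefix ambiguous columns with the table alias

Corrected query:
SELECT c.name, p.name FROM departments p JOIN staff c ON c.dept_id = p.id

Result:
name  | name       
------+------------
Frank | HR         
Dave  | Finance    
Eve   | Marketing  
Hank  | Engineering
Carol | Finance    
Dave  | HR         
Alice | Finance    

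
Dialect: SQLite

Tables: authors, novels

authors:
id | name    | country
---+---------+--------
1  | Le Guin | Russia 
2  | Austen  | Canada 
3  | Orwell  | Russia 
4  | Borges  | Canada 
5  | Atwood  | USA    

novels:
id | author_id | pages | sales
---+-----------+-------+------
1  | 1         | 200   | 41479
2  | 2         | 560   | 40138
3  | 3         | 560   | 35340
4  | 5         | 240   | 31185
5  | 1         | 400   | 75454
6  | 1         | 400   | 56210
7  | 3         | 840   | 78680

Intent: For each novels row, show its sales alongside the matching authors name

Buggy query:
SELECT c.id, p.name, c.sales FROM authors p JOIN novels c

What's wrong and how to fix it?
Bug: JOIN with no ON clause produces a cartesian product; every novels row pairs with every authors row

Fix: Add ON c.author_id = p.id to the JOIN

Corrected query:
SELECT c.id, p.name, c.sales FROM authors p JOIN novels c ON c.author_id = p.id

Result:
id | name    | sales
---+---------+------
1  | Le Guin | 41479
2  | Austen  | 40138
3  | Orwell  | 35340
4  | Atwood  | 31185
5  | Le Guin | 75454
6  | Le Guin | 56210
7  | Orwell  | 78680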